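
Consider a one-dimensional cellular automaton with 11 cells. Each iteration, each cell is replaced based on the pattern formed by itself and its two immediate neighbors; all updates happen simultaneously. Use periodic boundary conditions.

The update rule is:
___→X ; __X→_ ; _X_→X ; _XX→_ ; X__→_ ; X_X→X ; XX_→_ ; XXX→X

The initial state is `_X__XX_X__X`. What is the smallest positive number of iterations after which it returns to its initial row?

31

XX____XX__X
X__XX______
X_____XXXX_
X_XXX__XX_X
_X_X_____X_
_XXX_XXX_X_
__X_X_X_XX_
X_XXXXXX___
XX_XXXX__X_
__X_XX___XX
__XX___X___
X____X_X_XX
__XX_XXXX_X
____X_XX_XX
_XX_XX__X__
___X____X_X
_X_X_XX_XXX
XXXXX__X_X_
_XXX___XXXX
X_X__X__XX_
XXX__X____X
XX___X_XX__
___X_XX____
XX_XX___XXX
X_X___X__XX
_XX_X_X___X
X__XXXX_X_X
____XX_XXX_
XXX___X_X__
_X__X_XXX__
_X__XX_X__X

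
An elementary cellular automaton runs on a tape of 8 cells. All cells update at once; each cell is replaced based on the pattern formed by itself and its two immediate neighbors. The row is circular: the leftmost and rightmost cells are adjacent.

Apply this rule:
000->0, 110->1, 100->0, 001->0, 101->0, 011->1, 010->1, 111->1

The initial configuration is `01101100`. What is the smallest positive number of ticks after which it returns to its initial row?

1

tick 1: 01101100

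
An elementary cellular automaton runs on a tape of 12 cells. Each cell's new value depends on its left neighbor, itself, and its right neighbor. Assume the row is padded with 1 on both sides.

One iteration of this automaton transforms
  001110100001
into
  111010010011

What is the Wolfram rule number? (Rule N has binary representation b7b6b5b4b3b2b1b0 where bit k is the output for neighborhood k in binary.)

90

position 3: 111 → 0  (bit 7 = 0)
position 4: 110 → 1  (bit 6 = 1)
position 5: 101 → 0  (bit 5 = 0)
position 0: 100 → 1  (bit 4 = 1)
position 2: 011 → 1  (bit 3 = 1)
position 6: 010 → 0  (bit 2 = 0)
position 1: 001 → 1  (bit 1 = 1)
position 8: 000 → 0  (bit 0 = 0)
bits b7..b0 = 01011010 = 90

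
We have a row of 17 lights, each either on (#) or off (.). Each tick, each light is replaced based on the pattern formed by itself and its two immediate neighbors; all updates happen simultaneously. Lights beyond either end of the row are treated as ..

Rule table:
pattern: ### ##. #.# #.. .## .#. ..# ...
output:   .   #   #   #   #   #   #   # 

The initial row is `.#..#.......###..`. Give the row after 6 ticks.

#...........###.#

#############.###
#...........###.#
#############.###  (repeats tick 1; period 2)
tick 6: #...........###.#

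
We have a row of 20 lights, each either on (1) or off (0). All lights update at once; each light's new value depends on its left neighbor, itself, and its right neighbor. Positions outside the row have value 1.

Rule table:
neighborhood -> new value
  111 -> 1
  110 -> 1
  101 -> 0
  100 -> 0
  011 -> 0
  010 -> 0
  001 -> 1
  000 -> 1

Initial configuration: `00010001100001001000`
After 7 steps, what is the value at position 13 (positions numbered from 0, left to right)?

01100110101110010011
00101010000110100101
01000000111010001000
00011111011000110011
01101111001011010101
00100111010001000000
01001011000110011111
position 13 holds 0

0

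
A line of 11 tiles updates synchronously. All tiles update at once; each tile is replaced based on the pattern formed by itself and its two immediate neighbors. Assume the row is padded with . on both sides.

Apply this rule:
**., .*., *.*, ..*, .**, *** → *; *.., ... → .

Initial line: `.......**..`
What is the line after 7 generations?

......***..
.....****..
....*****..
...******..
..*******..
.********..
*********..

*********..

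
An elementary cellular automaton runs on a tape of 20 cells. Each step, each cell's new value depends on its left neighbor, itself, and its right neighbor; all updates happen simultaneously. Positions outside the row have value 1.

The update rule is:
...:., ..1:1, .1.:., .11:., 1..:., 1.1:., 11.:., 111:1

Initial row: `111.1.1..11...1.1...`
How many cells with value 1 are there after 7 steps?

5

step 1: 11......1....1.....1
step 2: 1......1....1.....1.
step 3: ......1....1.....1..
step 4: .....1....1.....1..1
step 5: ....1....1.....1..1.
step 6: ...1....1.....1..1..
step 7: ..1....1.....1..1..1
count of 1: 5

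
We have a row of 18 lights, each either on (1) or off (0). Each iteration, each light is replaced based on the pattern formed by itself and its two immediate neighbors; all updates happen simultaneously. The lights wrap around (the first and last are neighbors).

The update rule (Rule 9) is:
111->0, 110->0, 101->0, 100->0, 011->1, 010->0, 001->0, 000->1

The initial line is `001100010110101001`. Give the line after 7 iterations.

iteration 1: 001001000100000000
iteration 2: 100000010001111111
iteration 3: 001111000101000000
iteration 4: 101000010000011111
iteration 5: 000011000111010000
iteration 6: 111010010100000111
iteration 7: 000000000001110100

000000000001110100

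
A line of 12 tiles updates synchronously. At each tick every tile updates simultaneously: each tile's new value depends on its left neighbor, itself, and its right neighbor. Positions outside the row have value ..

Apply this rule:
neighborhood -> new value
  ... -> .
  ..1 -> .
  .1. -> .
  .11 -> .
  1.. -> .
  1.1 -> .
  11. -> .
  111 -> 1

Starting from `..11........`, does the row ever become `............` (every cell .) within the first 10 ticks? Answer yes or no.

............
all cells are . at tick 1

yes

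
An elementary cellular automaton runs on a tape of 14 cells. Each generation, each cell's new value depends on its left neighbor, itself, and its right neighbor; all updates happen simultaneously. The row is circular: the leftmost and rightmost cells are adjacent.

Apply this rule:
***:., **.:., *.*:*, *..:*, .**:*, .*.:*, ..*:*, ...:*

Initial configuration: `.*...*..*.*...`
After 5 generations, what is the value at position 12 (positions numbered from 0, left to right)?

*

**************
..............
**************  (repeats generation 1; period 2)
generation 5: **************
position 12 holds *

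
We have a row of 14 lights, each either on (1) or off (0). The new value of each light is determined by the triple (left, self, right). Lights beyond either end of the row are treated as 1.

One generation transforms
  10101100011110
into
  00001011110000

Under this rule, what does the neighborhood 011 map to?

At position 4 the neighborhood is 011; the next row has 1 there.

1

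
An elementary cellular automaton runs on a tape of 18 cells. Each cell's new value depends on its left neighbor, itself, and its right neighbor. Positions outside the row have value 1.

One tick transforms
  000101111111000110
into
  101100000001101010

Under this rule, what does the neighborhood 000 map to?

0

At position 1 the neighborhood is 000; the next row has 0 there.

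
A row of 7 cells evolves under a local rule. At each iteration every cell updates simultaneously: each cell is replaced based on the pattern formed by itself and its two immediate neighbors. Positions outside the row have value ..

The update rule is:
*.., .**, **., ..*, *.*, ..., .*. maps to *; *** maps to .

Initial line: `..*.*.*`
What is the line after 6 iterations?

*.....*

*******
*.....*
*******  (repeats iteration 1; period 2)
iteration 6: *.....*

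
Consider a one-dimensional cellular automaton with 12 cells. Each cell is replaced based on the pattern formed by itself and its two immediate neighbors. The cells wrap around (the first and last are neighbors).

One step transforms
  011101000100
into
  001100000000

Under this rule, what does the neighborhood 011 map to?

At position 1 the neighborhood is 011; the next row has 0 there.

0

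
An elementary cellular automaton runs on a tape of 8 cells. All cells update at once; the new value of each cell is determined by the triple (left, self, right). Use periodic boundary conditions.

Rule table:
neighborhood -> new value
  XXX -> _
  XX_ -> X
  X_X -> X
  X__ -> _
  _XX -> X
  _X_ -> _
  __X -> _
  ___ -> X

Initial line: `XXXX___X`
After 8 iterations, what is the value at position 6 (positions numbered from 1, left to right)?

_

___X_X_X
_X__X_X_
_____X__
XXXX___X  (repeats iteration 0; period 4)
iteration 8: XXXX___X
position 6 holds _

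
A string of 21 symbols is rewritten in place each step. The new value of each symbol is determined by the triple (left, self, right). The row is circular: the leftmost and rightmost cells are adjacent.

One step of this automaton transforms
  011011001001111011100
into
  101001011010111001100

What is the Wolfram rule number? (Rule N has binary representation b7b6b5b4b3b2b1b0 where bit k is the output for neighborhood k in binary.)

position 12: 111 → 1  (bit 7 = 1)
position 2: 110 → 1  (bit 6 = 1)
position 3: 101 → 0  (bit 5 = 0)
position 6: 100 → 0  (bit 4 = 0)
position 1: 011 → 0  (bit 3 = 0)
position 8: 010 → 1  (bit 2 = 1)
position 0: 001 → 1  (bit 1 = 1)
position 20: 000 → 0  (bit 0 = 0)
bits b7..b0 = 11000110 = 198

198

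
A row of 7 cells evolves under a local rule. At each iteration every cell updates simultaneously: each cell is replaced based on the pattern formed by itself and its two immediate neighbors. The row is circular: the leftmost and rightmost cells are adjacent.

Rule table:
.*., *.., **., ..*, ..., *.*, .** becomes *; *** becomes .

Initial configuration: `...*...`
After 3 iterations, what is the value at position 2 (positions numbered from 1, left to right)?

iteration 1: *******
iteration 2: .......
iteration 3: *******
position 2 holds *

*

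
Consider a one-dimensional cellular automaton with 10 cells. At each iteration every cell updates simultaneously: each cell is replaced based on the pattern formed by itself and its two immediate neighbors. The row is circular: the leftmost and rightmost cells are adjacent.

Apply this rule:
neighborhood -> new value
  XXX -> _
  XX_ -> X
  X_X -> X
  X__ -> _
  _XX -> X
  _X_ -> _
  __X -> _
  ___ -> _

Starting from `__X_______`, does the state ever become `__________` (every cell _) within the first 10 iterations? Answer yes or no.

__________
all cells are _ at iteration 1

yes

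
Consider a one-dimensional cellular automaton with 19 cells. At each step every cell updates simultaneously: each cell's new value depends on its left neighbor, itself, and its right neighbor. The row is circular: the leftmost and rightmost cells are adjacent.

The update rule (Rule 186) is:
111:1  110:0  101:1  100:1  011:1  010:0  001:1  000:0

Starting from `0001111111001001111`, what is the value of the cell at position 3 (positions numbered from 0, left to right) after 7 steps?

1011111110110111110
0111111101101111101
1111111011011111010
1111110110111110101
1111101101111101011
1111011011111010111
1110110111110101111
position 3 holds 0

0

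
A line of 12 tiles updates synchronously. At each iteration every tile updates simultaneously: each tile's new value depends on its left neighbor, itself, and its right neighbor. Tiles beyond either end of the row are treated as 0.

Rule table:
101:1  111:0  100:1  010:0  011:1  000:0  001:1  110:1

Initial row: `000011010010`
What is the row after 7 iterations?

000111101101
001100111110
011111100011
110000110111
111001111101
101111000110
011001101111

011001101111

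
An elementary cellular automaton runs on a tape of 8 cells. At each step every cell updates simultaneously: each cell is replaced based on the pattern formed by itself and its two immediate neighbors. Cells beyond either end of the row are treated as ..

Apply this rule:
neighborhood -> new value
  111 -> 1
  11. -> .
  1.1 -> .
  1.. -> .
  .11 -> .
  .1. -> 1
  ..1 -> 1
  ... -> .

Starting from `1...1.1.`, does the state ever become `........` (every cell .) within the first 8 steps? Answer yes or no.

no

1..11.1.
1.1...1.
1.1..11.
1.1.1...
1.1.1...  (fixed point — unchanged through step 8)
step 8 is 1.1.1..., still not uniform .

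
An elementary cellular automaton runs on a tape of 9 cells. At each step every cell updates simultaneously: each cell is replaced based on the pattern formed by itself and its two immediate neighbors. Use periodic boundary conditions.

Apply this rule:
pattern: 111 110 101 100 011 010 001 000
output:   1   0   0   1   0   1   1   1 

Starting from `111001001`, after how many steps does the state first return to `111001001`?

4

110111110
000011100
111101011
111001001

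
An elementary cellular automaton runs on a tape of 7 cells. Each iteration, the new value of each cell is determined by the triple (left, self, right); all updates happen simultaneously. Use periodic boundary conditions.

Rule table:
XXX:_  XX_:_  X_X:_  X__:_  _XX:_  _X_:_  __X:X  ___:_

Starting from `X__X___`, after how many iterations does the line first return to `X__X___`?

7

__X___X
_X___X_
X___X__
___X__X
__X__X_
_X__X__
X__X___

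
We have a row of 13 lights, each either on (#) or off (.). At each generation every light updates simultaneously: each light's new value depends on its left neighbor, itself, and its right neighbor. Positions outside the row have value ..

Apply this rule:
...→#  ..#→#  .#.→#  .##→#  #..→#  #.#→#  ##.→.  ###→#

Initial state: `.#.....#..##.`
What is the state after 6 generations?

###########.#
##########.##
#########.##.
########.##.#
#######.##.##
######.##.##.

######.##.##.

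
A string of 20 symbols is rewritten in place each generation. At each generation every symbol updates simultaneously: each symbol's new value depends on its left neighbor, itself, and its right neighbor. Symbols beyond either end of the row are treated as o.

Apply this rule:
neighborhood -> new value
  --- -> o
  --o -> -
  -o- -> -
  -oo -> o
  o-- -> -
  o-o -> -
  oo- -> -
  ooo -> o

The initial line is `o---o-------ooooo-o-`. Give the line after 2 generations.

----o-oooo--ooo--oo-

--o---ooooo-oooo----
----o-oooo--ooo--oo-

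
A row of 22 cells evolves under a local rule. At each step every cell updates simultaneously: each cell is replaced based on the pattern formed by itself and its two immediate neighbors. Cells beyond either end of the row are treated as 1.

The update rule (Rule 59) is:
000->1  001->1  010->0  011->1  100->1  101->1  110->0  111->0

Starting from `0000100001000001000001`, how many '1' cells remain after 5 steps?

19

step 1: 1111011110111110111111
step 2: 0000110001100001100000
step 3: 1111101111011111011111
step 4: 0000011000110000110000
step 5: 1111110111101111101111
count of 1: 19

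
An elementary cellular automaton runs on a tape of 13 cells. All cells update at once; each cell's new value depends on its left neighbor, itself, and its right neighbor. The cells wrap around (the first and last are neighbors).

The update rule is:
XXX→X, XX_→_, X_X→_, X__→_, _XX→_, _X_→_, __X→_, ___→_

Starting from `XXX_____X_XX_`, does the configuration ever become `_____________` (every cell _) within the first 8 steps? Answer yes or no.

yes

_X___________
_____________
all cells are _ at step 2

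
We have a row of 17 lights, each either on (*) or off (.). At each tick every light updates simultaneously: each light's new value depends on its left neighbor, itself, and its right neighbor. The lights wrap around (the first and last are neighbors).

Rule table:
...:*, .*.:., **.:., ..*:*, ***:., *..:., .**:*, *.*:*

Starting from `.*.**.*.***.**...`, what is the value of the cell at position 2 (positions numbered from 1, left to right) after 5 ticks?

*.**.*.**..**..**
.**.*.**..**..**.
**.*.**..**..**..
*.*.**..**..**..*
.*.**..**..**..**
position 2 holds *

*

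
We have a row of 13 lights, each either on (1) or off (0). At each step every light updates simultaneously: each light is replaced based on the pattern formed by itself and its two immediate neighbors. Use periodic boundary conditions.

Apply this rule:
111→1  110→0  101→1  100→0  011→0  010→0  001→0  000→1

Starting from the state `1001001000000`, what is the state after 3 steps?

0000000011110
1111111001100
0111110000000

0111110000000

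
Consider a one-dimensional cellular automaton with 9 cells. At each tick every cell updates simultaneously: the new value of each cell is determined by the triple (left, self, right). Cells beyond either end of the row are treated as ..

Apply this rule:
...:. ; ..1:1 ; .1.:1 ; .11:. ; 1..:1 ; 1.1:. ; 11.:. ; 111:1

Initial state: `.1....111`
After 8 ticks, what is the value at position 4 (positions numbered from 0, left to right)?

111..1.1.
.1.111.11
11..1....
..1111...
.1.11.1..
11....11.
..1..1..1
.11111111
position 4 holds 1

1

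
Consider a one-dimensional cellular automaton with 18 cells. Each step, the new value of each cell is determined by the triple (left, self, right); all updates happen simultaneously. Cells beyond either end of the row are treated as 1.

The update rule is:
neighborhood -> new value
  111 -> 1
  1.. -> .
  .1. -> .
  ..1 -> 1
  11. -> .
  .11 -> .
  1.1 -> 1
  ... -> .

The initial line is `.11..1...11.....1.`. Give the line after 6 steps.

1...1...1......1.1
...1...1......1.1.
..1...1......1.1.1
.1...1......1.1.1.
1...1......1.1.1.1
...1......1.1.1.1.

...1......1.1.1.1.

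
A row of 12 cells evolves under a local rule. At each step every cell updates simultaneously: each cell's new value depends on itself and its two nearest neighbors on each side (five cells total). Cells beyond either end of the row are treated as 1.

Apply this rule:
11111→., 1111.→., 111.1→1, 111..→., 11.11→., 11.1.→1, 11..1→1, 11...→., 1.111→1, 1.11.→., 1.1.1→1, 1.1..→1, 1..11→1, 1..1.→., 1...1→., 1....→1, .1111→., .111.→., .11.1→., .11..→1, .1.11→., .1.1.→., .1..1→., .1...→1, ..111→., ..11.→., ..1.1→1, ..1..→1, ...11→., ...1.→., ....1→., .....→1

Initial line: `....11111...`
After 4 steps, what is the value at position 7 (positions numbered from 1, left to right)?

.1..........
1111111111..
..........11
.1111111....
position 7 holds 1

1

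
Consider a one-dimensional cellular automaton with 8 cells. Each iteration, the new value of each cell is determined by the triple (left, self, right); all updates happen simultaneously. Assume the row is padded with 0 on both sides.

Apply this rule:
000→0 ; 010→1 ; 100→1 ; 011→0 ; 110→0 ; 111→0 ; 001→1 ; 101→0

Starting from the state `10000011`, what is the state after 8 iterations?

00001000

iteration 1: 11000100
iteration 2: 00101110
iteration 3: 01100001
iteration 4: 10010011
iteration 5: 11111100
iteration 6: 00000010
iteration 7: 00000111
iteration 8: 00001000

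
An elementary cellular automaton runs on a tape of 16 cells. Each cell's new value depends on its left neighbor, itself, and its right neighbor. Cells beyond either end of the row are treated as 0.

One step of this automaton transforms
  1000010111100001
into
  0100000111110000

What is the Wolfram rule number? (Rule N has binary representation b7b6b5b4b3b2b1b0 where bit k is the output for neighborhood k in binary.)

position 8: 111 → 1  (bit 7 = 1)
position 10: 110 → 1  (bit 6 = 1)
position 6: 101 → 0  (bit 5 = 0)
position 1: 100 → 1  (bit 4 = 1)
position 7: 011 → 1  (bit 3 = 1)
position 0: 010 → 0  (bit 2 = 0)
position 4: 001 → 0  (bit 1 = 0)
position 2: 000 → 0  (bit 0 = 0)
bits b7..b0 = 11011000 = 216

216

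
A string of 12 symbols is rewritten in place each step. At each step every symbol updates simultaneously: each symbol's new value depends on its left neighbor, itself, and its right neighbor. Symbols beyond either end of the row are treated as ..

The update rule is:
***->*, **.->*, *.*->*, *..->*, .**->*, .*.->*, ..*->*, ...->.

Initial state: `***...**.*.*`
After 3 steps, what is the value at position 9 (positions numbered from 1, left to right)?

*

step 1: ****.*******
step 2: ************
step 3: ************
position 9 holds *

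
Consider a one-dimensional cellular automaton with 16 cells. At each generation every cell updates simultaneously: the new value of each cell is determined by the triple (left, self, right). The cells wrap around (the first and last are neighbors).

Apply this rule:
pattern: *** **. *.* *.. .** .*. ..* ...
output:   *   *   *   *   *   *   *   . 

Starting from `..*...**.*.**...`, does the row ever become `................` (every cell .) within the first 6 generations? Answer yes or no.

.***.*********..
***************.
****************
****************  (fixed point — unchanged through generation 6)
generation 6 is ****************, still not uniform .

no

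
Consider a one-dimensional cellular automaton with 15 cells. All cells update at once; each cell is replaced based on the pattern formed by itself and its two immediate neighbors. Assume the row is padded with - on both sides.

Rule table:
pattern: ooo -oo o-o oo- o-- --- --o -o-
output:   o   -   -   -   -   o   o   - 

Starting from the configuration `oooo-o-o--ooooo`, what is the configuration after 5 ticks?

---ooo--o--oo--

-oo------o-ooo-
o---ooooo---o--
--oo-ooo--oo--o
oo----o--o---o-
---ooo--o--oo--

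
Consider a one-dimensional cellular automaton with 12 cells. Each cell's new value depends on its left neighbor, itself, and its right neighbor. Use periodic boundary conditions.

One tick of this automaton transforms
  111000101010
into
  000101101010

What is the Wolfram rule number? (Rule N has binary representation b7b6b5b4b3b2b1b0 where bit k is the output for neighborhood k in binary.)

position 1: 111 → 0  (bit 7 = 0)
position 2: 110 → 0  (bit 6 = 0)
position 7: 101 → 0  (bit 5 = 0)
position 3: 100 → 1  (bit 4 = 1)
position 0: 011 → 0  (bit 3 = 0)
position 6: 010 → 1  (bit 2 = 1)
position 5: 001 → 1  (bit 1 = 1)
position 4: 000 → 0  (bit 0 = 0)
bits b7..b0 = 00010110 = 22

22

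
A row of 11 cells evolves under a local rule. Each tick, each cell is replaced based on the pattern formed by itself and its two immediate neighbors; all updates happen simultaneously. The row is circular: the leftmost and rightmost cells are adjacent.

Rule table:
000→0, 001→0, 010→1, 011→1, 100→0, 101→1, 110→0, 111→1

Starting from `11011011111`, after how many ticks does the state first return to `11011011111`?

10110111111
01101111111
11011111110
10111111101
01111111011
11111110110
11111101101
11111011011
11110110111
11101101111
11011011111

11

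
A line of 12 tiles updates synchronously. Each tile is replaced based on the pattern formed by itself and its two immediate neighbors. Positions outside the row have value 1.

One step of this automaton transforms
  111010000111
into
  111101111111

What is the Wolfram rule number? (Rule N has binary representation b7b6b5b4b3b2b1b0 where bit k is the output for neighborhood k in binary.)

251

position 0: 111 → 1  (bit 7 = 1)
position 2: 110 → 1  (bit 6 = 1)
position 3: 101 → 1  (bit 5 = 1)
position 5: 100 → 1  (bit 4 = 1)
position 9: 011 → 1  (bit 3 = 1)
position 4: 010 → 0  (bit 2 = 0)
position 8: 001 → 1  (bit 1 = 1)
position 6: 000 → 1  (bit 0 = 1)
bits b7..b0 = 11111011 = 251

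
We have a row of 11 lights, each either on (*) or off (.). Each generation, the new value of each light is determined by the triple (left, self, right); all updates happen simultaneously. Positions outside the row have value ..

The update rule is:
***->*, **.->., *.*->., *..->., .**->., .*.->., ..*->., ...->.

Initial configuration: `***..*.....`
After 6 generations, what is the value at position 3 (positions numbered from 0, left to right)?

generation 1: .*.........
generation 2: ...........
generation 3: ...........  (fixed point — unchanged through generation 6)
position 3 holds .

.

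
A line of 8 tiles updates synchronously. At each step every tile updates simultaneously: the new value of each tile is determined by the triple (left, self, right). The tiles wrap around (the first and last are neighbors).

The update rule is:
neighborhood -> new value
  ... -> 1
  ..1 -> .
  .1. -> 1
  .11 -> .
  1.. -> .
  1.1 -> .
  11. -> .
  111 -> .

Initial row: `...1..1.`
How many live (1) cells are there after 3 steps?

4

11.1..1.
...1..1.  (repeats step 0; period 2)
step 3: 11.1..1.
count of 1: 4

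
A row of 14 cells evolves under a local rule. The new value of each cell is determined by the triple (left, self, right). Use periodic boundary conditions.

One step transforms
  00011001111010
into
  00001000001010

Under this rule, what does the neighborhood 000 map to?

0

At position 0 the neighborhood is 000; the next row has 0 there.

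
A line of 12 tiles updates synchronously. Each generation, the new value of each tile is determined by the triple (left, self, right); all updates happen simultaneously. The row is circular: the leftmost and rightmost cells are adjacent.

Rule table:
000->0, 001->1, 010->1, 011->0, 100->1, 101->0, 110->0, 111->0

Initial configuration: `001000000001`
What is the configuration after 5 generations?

111100000011
000010000100
000111001110
001000110001
111101001011

111101001011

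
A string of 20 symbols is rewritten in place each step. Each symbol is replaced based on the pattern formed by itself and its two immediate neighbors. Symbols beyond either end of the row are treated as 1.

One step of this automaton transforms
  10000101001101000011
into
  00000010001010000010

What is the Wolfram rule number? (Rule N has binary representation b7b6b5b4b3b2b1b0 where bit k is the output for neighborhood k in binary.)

40

position 19: 111 → 0  (bit 7 = 0)
position 0: 110 → 0  (bit 6 = 0)
position 6: 101 → 1  (bit 5 = 1)
position 1: 100 → 0  (bit 4 = 0)
position 10: 011 → 1  (bit 3 = 1)
position 5: 010 → 0  (bit 2 = 0)
position 4: 001 → 0  (bit 1 = 0)
position 2: 000 → 0  (bit 0 = 0)
bits b7..b0 = 00101000 = 40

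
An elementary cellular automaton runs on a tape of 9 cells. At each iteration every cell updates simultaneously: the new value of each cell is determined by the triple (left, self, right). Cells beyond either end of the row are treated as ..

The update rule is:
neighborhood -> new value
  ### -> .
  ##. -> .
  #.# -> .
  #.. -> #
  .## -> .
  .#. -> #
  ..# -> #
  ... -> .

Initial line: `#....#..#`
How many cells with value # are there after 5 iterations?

1

##..#####
..##.....
.#..#....
######...
......#..
count of #: 1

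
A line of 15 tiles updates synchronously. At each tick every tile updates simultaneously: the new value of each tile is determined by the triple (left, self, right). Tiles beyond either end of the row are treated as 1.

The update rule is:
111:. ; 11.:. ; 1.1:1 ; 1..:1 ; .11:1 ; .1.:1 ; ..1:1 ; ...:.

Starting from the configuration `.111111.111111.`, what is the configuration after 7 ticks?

11.....11.....1
..1...11.1...11
1111.11.111.11.
....11.11..11.1
1..11.11.111.11
.111.11.11..11.
11..11.11.111.1

11..11.11.111.1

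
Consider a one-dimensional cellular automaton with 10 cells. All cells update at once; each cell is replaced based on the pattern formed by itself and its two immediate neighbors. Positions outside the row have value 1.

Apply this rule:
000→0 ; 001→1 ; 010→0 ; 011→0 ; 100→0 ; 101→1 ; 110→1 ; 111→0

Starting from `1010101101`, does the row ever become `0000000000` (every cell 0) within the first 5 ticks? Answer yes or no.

1101010110
0110101011
1011010100
1101101001
0110110010
tick 5 is 0110110010, still not uniform 0

no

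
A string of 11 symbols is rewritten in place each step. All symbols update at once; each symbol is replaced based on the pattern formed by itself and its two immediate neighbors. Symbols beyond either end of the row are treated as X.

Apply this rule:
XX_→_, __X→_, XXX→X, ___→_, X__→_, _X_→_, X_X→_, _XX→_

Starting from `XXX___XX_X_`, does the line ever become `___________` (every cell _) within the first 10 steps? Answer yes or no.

yes

XX_________
X__________
___________
all cells are _ at step 3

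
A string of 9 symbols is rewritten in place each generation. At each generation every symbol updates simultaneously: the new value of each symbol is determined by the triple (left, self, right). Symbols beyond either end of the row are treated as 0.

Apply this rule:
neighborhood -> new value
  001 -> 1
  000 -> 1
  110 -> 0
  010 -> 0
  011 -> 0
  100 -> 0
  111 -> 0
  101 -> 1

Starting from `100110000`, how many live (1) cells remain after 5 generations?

001000111
110011000
000100011
111001100
000010001
count of 1: 2

2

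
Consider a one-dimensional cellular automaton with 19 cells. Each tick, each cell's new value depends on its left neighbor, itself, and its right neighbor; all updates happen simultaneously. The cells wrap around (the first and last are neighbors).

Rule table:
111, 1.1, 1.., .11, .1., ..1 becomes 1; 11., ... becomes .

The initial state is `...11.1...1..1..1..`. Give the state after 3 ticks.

11.111.111111111.11

..11.111.111111111.
.11.111.111111111.1
11.111.111111111.11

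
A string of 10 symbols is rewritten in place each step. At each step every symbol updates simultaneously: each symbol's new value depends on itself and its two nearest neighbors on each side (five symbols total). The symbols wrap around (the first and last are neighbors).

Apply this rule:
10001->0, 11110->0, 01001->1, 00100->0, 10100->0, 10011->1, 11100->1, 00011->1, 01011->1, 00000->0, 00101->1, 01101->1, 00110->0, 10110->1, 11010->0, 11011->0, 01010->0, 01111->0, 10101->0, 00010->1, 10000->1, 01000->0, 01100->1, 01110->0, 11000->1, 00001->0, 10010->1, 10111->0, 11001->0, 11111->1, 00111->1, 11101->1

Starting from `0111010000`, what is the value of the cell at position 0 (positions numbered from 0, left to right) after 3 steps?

0

1101000100
0100001011
0001011111
position 0 holds 0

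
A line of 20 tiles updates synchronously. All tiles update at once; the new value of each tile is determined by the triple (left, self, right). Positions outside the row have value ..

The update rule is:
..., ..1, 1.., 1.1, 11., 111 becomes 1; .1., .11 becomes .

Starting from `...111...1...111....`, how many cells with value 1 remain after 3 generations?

111.11111.111.111111
.111.11111.111.11111
1.111.11111.111.1111
count of 1: 16

16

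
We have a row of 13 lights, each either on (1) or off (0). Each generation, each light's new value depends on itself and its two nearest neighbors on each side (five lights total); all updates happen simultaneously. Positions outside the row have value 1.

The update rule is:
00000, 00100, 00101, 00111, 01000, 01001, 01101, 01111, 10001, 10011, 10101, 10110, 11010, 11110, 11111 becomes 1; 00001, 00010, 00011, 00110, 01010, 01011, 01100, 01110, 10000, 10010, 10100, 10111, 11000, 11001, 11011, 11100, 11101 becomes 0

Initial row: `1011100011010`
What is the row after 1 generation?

0000001001110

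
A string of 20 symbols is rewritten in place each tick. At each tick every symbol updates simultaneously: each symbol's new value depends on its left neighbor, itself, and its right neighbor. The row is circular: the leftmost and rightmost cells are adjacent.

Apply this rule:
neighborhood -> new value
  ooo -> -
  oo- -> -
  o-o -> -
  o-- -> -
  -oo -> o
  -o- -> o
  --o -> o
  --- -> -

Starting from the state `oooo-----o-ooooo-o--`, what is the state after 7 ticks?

o-------oo-o-----o-o
-------oo--o----oo-o
------oo--oo---oo--o
-----oo--oo---oo--oo
----oo--oo---oo--oo-
---oo--oo---oo--oo--
--oo--oo---oo--oo---

--oo--oo---oo--oo---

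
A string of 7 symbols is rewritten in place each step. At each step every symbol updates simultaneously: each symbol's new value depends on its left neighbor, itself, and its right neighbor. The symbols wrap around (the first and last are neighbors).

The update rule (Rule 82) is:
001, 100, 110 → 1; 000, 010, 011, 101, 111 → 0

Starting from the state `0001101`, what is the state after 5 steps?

1010100
0000011
1000101
1101000
0100101

0100101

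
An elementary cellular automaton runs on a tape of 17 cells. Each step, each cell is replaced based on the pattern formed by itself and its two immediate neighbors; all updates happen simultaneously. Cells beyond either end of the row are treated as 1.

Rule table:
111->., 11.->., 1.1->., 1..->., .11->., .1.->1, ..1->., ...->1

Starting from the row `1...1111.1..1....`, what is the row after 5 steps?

..1......1..1.11.
..1.1111.1..1....
..1......1..1.11.  (repeats step 1; period 2)
step 5: ..1......1..1.11.

..1......1..1.11.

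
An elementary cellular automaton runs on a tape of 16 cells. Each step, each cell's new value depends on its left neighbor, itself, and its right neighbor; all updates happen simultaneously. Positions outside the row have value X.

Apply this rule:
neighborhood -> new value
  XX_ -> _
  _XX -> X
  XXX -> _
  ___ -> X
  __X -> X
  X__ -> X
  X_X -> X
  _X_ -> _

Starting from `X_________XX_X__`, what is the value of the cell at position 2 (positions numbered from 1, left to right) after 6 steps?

_XXXXXXXXXX_X_XX
XX_________X_XX_
__XXXXXXXXX_XX_X
XXX________XX_XX
___XXXXXXXXX_XX_
XXXX________XX_X
position 2 holds X

X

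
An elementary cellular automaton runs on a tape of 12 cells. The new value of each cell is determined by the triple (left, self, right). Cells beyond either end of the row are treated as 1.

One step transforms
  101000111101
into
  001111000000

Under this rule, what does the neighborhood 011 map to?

0

At position 6 the neighborhood is 011; the next row has 0 there.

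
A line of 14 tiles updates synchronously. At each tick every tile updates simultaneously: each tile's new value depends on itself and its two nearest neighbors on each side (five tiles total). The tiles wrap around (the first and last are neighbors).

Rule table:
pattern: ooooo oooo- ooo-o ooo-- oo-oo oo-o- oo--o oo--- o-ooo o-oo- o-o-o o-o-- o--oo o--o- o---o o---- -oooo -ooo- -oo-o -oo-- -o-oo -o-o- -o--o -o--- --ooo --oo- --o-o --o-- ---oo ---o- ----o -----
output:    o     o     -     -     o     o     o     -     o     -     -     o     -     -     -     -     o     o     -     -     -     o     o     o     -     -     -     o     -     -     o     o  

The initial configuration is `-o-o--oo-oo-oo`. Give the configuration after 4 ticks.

o-ooo---o--o--
--oo----oo-oo-
------o---o---
ooooo-oo--oo-o

ooooo-oo--oo-o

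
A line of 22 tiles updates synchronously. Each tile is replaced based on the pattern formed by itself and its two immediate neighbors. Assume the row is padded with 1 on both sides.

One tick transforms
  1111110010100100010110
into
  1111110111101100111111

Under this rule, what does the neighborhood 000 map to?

0

At position 15 the neighborhood is 000; the next row has 0 there.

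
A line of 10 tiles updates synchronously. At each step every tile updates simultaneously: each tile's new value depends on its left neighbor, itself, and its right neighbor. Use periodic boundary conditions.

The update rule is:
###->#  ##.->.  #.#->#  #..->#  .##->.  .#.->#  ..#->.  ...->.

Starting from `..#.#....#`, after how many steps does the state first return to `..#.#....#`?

#.####...#
.#.##.#...
.##..###..
...#..#.#.
...##.####
#....#.##.
##...##..#
#.#....#..
####...##.
.##.#....#
#..###...#
.#..#.#...
.##.####..
...#.##.#.
...##..###
#....#..#.
##...##.##
#.#....#.#
.###...##.
..#.#....#

20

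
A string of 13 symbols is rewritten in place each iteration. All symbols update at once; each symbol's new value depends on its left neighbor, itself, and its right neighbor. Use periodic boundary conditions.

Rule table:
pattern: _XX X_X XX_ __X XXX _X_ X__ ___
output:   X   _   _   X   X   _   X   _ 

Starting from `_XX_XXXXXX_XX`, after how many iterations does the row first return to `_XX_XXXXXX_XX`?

26

_X__XXXXX__X_
X_XXXXXX_XX_X
__XXXXX__X__X
XXXXXX_XX_XX_
XXXXX__X__X__
XXXX_XX_XX_XX
XXX__X__X__XX
XX_XX_XX_XXXX
X__X__X__XXXX
_XX_XX_XXXXXX
_X__X__XXXXX_
X_XX_XXXXXX_X
__X__XXXXX__X
XX_XXXXXX_XX_
X__XXXXX__X__
_XXXXXX_XX_XX
_XXXXX__X__X_
XXXXX_XX_XX_X
XXXX__X__X__X
XXX_XX_XX_XXX
XX__X__X__XXX
X_XX_XX_XXXXX
__X__X__XXXXX
XX_XX_XXXXXX_
X__X__XXXXX__
_XX_XXXXXX_XX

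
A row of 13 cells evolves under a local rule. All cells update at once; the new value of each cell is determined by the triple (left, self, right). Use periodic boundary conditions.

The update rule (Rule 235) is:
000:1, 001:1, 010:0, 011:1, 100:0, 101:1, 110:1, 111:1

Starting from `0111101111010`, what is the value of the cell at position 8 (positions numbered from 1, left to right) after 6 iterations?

1

1111111111100
1111111111101
1111111111111
1111111111111  (fixed point — unchanged through iteration 6)
position 8 holds 1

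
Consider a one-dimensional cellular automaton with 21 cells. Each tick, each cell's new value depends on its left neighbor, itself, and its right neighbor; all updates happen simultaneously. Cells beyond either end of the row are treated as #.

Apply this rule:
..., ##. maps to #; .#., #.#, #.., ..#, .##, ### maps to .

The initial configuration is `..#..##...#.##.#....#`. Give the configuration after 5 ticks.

......#.#....#...##..
.####.....##...#..#..
....#.###..#.#.......
.##.....#......#####.
..#.###...####.....#.

..#.###...####.....#.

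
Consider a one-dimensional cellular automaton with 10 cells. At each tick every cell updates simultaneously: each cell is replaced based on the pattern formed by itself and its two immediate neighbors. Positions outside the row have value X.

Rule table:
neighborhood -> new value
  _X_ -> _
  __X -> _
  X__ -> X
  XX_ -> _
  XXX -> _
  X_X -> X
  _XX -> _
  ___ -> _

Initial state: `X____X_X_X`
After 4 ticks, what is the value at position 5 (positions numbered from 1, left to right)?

tick 1: _X____X_X_
tick 2: X_X____X_X
tick 3: _X_X____X_
tick 4: X_X_X____X
position 5 holds X

X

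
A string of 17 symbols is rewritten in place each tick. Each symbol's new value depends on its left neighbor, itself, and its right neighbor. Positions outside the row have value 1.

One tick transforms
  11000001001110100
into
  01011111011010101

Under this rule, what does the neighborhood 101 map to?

At position 13 the neighborhood is 101; the next row has 0 there.

0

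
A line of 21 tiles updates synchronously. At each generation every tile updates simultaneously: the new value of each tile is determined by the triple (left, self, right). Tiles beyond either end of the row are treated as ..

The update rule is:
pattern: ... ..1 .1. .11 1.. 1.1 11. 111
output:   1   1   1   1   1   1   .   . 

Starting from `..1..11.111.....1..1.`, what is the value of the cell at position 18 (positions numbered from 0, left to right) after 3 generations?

1

111111.11..1111111111
1.....11.111.........
1111111.11..111111111
position 18 holds 1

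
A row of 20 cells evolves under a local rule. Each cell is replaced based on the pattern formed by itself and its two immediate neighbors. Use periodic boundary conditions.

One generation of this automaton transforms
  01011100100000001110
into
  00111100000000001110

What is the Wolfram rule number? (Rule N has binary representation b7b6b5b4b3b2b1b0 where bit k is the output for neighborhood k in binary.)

position 4: 111 → 1  (bit 7 = 1)
position 5: 110 → 1  (bit 6 = 1)
position 2: 101 → 1  (bit 5 = 1)
position 6: 100 → 0  (bit 4 = 0)
position 3: 011 → 1  (bit 3 = 1)
position 1: 010 → 0  (bit 2 = 0)
position 0: 001 → 0  (bit 1 = 0)
position 10: 000 → 0  (bit 0 = 0)
bits b7..b0 = 11101000 = 232

232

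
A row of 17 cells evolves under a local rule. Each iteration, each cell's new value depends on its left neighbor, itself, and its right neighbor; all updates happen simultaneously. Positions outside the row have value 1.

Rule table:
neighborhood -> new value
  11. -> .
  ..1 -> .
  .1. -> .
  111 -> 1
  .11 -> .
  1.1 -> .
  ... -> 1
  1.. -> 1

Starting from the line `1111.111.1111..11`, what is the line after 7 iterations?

111...1...11.1..1
11.11..11.....1..
1....1...1111..1.
.111..11..11.1...
..1.1...1.....11.
1....11..1111....
.111...1..11.111.

.111...1..11.111.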